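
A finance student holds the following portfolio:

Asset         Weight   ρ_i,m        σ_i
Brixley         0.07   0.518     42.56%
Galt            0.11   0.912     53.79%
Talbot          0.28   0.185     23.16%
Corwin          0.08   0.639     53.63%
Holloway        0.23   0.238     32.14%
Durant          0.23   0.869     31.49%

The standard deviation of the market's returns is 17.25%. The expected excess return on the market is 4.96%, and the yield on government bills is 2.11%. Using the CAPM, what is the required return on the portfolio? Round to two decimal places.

7.55%

β_Brixley = 0.518 × 42.56% / 17.25% = 1.2780
β_Galt = 0.912 × 53.79% / 17.25% = 2.8439
β_Talbot = 0.185 × 23.16% / 17.25% = 0.2484
β_Corwin = 0.639 × 53.63% / 17.25% = 1.9866
β_Holloway = 0.238 × 32.14% / 17.25% = 0.4434
β_Durant = 0.869 × 31.49% / 17.25% = 1.5864
β_P = Σ w_i β_i = 0.07×1.2780 + 0.11×2.8439 + 0.28×0.2484 + 0.08×1.9866 + 0.23×0.4434 + 0.23×1.5864 = 1.0976
E(R_P) = R_f + β_P × MRP = 2.11% + 1.0976 × 4.96% = 7.55%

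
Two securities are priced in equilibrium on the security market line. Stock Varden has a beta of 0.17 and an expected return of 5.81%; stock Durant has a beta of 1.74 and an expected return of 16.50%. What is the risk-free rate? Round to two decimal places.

4.65%

Both satisfy E(R) = R_f + β·MRP, so the slope of the SML is
MRP = (16.50% − 5.81%) / (1.74 − 0.17) = 10.69% / 1.57 = 6.8089%
R_f = E(R_Varden) − β_Varden·MRP = 5.81% − 0.17 × 6.8089% = 4.6525%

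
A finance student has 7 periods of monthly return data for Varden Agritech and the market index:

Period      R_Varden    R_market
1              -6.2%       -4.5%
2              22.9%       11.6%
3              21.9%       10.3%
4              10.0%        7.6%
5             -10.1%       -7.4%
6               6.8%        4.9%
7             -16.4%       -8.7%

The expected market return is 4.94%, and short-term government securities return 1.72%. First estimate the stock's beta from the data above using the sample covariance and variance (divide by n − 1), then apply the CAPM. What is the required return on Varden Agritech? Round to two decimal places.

Mean R_i = (-6.2 + 22.9 + 21.9 + 10.0 − 10.1 + 6.8 − 16.4) / 7 = 4.1286%
Mean R_m = (-4.5 + 11.6 + 10.3 + 7.6 − 7.4 + 4.9 − 8.7) / 7 = 1.9714%
Σ(R_i − R̄_i)(R_m − R̄_m) = 788.8757  ⇒  Cov = 788.8757 / 6 = 131.4793
Σ(R_m − R̄_m)² = 445.9143  ⇒  Var(R_m) = 445.9143 / 6 = 74.3191
β = Cov / Var(R_m) = 131.4793 / 74.3191 = 1.7691
MRP = 4.94% − 1.72% = 3.22%
E(R) = R_f + β × MRP = 1.72% + 1.7691 × 3.22% = 7.42%

7.42%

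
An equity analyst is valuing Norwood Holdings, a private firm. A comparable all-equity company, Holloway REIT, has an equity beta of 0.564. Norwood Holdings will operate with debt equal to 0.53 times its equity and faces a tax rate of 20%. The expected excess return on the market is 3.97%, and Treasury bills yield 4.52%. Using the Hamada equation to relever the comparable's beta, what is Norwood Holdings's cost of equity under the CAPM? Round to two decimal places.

7.71%

β_L = β_U × [1 + (1 − t)(D/E)] = 0.564 × [1 + (1 − 0.20) × 0.53]
    = 0.564 × [1 + 0.80 × 0.53] = 0.564 × 1.4240 = 0.8031
E(R) = R_f + β_L × MRP = 4.52% + 0.8031 × 3.97% = 7.71%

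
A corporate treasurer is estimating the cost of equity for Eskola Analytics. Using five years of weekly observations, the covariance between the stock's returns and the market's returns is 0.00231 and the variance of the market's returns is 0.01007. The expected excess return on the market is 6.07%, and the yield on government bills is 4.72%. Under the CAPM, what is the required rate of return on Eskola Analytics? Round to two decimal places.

β = Cov(R_i, R_m) / Var(R_m) = 0.00231 / 0.01007 = 0.2294
E(R) = R_f + β × MRP = 4.72% + 0.2294 × 6.07% = 6.11%

6.11%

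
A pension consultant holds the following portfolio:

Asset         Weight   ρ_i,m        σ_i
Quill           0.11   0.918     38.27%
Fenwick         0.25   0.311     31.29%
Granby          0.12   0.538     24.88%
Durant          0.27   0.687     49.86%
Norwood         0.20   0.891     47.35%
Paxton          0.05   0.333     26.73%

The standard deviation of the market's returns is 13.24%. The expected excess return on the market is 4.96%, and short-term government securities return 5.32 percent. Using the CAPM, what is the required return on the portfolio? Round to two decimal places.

β_Quill = 0.918 × 38.27% / 13.24% = 2.6535
β_Fenwick = 0.311 × 31.29% / 13.24% = 0.7350
β_Granby = 0.538 × 24.88% / 13.24% = 1.0110
β_Durant = 0.687 × 49.86% / 13.24% = 2.5871
β_Norwood = 0.891 × 47.35% / 13.24% = 3.1865
β_Paxton = 0.333 × 26.73% / 13.24% = 0.6723
β_P = Σ w_i β_i = 0.11×2.6535 + 0.25×0.7350 + 0.12×1.0110 + 0.27×2.5871 + 0.20×3.1865 + 0.05×0.6723 = 1.9664
E(R_P) = R_f + β_P × MRP = 5.32% + 1.9664 × 4.96% = 15.07%

15.07%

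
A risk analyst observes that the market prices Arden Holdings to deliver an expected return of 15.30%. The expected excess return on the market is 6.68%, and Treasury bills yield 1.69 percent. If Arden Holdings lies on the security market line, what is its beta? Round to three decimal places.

β = (E(R) − R_f) / MRP = (15.30% − 1.69%) / 6.68% = 13.61% / 6.68% = 2.037

2.037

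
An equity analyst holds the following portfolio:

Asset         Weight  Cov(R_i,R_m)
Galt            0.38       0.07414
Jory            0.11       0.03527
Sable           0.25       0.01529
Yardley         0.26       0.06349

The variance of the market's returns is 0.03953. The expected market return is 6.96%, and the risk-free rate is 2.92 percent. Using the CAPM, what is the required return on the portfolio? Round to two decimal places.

8.27%

β_Galt = 0.07414 / 0.03953 = 1.8755
β_Jory = 0.03527 / 0.03953 = 0.8922
β_Sable = 0.01529 / 0.03953 = 0.3868
β_Yardley = 0.06349 / 0.03953 = 1.6061
β_P = Σ w_i β_i = 0.38×1.8755 + 0.11×0.8922 + 0.25×0.3868 + 0.26×1.6061 = 1.3251
MRP = 6.96% − 2.92% = 4.04%
E(R_P) = R_f + β_P × MRP = 2.92% + 1.3251 × 4.04% = 8.27%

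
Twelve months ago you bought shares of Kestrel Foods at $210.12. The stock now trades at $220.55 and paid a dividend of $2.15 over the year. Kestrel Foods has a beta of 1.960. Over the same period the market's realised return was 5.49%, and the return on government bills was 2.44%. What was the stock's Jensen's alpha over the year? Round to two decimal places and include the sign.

-2.43%

Realised HPR = (P1 + D1 − P0) / P0 = (220.55 + 2.15 − 210.12) / 210.12 = 12.58 / 210.12 = 5.9871%
MRP = 5.49% − 2.44% = 3.05%
CAPM required = R_f + β·MRP = 2.44% + 1.960 × 3.05% = 8.41800%
α = realised − required = 5.9871% − 8.41800% = -2.43%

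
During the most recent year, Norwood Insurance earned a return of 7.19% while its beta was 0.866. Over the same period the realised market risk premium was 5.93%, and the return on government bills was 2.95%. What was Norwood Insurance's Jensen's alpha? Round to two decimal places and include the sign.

-0.90%

CAPM benchmark = R_f + β(R_m − R_f) = 2.95% + 0.866 × 5.93% = 8.08538%
α = actual − benchmark = 7.19% − 8.08538% = -0.90%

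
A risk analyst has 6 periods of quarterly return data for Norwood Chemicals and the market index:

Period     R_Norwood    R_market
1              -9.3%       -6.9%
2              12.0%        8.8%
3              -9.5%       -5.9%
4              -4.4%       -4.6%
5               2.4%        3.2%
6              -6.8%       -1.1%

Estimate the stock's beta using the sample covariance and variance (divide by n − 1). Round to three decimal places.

Mean R_i = (-9.3 + 12.0 − 9.5 − 4.4 + 2.4 − 6.8) / 6 = -2.6000%
Mean R_m = (-6.9 + 8.8 − 5.9 − 4.6 + 3.2 − 1.1) / 6 = -1.0833%
Σ(R_i − R̄_i)(R_m − R̄_m) = 244.3200  ⇒  Cov = 244.3200 / 5 = 48.8640
Σ(R_m − R̄_m)² = 185.4283  ⇒  Var(R_m) = 185.4283 / 5 = 37.0857
β = Cov / Var(R_m) = 48.8640 / 37.0857 = 1.3176

1.318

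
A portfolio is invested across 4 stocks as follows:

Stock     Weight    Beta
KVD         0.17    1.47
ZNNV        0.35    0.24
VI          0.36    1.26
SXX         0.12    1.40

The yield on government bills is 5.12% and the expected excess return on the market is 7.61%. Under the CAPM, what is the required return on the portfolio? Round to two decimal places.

12.39%

β_P = Σ w_i β_i = 0.17×1.47 + 0.35×0.24 + 0.36×1.26 + 0.12×1.40 = 0.9555
E(R_P) = R_f + β_P × MRP = 5.12% + 0.9555 × 7.61% = 12.39%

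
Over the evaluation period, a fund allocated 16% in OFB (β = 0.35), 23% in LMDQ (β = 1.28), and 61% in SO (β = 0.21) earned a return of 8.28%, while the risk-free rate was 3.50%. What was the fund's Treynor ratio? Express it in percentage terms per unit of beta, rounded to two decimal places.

β_P = 0.16×0.35 + 0.23×1.28 + 0.61×0.21 = 0.4785
Treynor = (R_P − R_f) / β_P = (8.28% − 3.50%) / 0.4785 = 4.78% / 0.4785 = 9.99%

9.99%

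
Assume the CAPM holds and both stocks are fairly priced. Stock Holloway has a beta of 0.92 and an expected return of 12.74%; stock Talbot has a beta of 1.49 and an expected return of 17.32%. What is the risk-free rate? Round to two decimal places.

5.35%

Both satisfy E(R) = R_f + β·MRP, so the slope of the SML is
MRP = (17.32% − 12.74%) / (1.49 − 0.92) = 4.58% / 0.57 = 8.0351%
R_f = E(R_Holloway) − β_Holloway·MRP = 12.74% − 0.92 × 8.0351% = 5.3477%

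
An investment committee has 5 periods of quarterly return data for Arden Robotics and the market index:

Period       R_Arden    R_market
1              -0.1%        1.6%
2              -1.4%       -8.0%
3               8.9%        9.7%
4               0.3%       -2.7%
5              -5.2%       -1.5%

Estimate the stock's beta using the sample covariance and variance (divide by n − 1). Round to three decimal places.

0.616

Mean R_i = (-0.1 − 1.4 + 8.9 + 0.3 − 5.2) / 5 = 0.5000%
Mean R_m = (1.6 − 8.0 + 9.7 − 2.7 − 1.5) / 5 = -0.1800%
Σ(R_i − R̄_i)(R_m − R̄_m) = 104.8100  ⇒  Cov = 104.8100 / 4 = 26.2025
Σ(R_m − R̄_m)² = 170.0280  ⇒  Var(R_m) = 170.0280 / 4 = 42.5070
β = Cov / Var(R_m) = 26.2025 / 42.5070 = 0.6164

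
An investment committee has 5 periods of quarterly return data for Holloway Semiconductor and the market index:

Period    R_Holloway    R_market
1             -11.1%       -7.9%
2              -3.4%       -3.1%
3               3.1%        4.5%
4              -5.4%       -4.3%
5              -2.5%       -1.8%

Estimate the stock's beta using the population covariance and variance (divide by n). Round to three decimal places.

1.110

Mean R_i = (-11.1 − 3.4 + 3.1 − 5.4 − 2.5) / 5 = -3.8600%
Mean R_m = (-7.9 − 3.1 + 4.5 − 4.3 − 1.8) / 5 = -2.5200%
Σ(R_i − R̄_i)(R_m − R̄_m) = 91.2640  ⇒  Cov = 91.2640 / 5 = 18.2528
Σ(R_m − R̄_m)² = 82.2480  ⇒  Var(R_m) = 82.2480 / 5 = 16.4496
β = Cov / Var(R_m) = 18.2528 / 16.4496 = 1.1096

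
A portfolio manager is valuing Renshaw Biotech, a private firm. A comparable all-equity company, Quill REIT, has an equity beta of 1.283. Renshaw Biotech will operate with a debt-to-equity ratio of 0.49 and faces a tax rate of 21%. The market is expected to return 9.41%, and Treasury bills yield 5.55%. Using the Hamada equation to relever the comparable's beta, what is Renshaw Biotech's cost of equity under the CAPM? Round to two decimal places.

12.42%

β_L = β_U × [1 + (1 − t)(D/E)] = 1.283 × [1 + (1 − 0.21) × 0.49]
    = 1.283 × [1 + 0.79 × 0.49] = 1.283 × 1.3871 = 1.7796
MRP = 9.41% − 5.55% = 3.86%
E(R) = R_f + β_L × MRP = 5.55% + 1.7796 × 3.86% = 12.42%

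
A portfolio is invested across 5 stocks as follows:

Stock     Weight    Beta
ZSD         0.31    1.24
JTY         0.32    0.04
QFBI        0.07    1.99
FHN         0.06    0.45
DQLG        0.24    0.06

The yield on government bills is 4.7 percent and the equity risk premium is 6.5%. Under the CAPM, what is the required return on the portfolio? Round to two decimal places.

8.46%

β_P = Σ w_i β_i = 0.31×1.24 + 0.32×0.04 + 0.07×1.99 + 0.06×0.45 + 0.24×0.06 = 0.5779
E(R_P) = R_f + β_P × MRP = 4.7% + 0.5779 × 6.5% = 8.46%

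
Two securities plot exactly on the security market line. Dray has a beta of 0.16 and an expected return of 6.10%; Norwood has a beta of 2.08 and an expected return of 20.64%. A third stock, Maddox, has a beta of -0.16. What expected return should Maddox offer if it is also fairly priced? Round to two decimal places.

MRP (SML slope) = (20.64% − 6.10%) / (2.08 − 0.16) = 14.54% / 1.92 = 7.5729%
R_f (intercept) = 6.10% − 0.16 × 7.5729% = 4.8883%
E(R_Maddox) = R_f + β × MRP = 4.8883% + -0.16 × 7.5729% = 3.68%

3.68%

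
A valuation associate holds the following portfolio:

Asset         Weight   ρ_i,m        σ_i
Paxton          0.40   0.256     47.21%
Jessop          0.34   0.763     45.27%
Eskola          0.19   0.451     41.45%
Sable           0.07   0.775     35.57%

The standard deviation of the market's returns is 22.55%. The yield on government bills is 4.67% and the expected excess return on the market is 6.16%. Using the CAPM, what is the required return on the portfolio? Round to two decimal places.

β_Paxton = 0.256 × 47.21% / 22.55% = 0.5360
β_Jessop = 0.763 × 45.27% / 22.55% = 1.5318
β_Eskola = 0.451 × 41.45% / 22.55% = 0.8290
β_Sable = 0.775 × 35.57% / 22.55% = 1.2225
β_P = Σ w_i β_i = 0.40×0.5360 + 0.34×1.5318 + 0.19×0.8290 + 0.07×1.2225 = 0.9783
E(R_P) = R_f + β_P × MRP = 4.67% + 0.9783 × 6.16% = 10.70%

10.70%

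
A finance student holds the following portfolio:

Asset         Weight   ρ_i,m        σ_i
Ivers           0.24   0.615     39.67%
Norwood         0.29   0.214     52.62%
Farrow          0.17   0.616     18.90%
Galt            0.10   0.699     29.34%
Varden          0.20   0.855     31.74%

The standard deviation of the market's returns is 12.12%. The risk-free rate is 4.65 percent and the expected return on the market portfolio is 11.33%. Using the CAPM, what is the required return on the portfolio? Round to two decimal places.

14.89%

β_Ivers = 0.615 × 39.67% / 12.12% = 2.0130
β_Norwood = 0.214 × 52.62% / 12.12% = 0.9291
β_Farrow = 0.616 × 18.90% / 12.12% = 0.9606
β_Galt = 0.699 × 29.34% / 12.12% = 1.6921
β_Varden = 0.855 × 31.74% / 12.12% = 2.2391
β_P = Σ w_i β_i = 0.24×2.0130 + 0.29×0.9291 + 0.17×0.9606 + 0.10×1.6921 + 0.20×2.2391 = 1.5329
MRP = 11.33% − 4.65% = 6.68%
E(R_P) = R_f + β_P × MRP = 4.65% + 1.5329 × 6.68% = 14.89%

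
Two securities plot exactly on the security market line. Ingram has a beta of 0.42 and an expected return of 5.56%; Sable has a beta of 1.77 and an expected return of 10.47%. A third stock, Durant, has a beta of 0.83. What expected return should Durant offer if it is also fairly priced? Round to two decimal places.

MRP (SML slope) = (10.47% − 5.56%) / (1.77 − 0.42) = 4.91% / 1.35 = 3.6370%
R_f (intercept) = 5.56% − 0.42 × 3.6370% = 4.0325%
E(R_Durant) = R_f + β × MRP = 4.0325% + 0.83 × 3.6370% = 7.05%

7.05%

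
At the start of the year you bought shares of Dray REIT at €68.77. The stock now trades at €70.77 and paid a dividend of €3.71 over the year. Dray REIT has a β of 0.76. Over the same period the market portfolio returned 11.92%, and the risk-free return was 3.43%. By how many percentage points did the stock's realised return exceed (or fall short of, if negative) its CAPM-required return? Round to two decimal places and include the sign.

Realised HPR = (P1 + D1 − P0) / P0 = (70.77 + 3.71 − 68.77) / 68.77 = 5.71 / 68.77 = 8.3030%
MRP = 11.92% − 3.43% = 8.49%
CAPM required = R_f + β·MRP = 3.43% + 0.76 × 8.49% = 9.8824%
α = realised − required = 8.3030% − 9.8824% = -1.58%

-1.58%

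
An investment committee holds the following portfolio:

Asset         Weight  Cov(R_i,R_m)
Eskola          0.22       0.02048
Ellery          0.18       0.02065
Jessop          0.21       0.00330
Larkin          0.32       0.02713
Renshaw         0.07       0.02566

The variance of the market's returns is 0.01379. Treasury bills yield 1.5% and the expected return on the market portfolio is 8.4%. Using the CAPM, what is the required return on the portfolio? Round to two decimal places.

β_Eskola = 0.02048 / 0.01379 = 1.4851
β_Ellery = 0.02065 / 0.01379 = 1.4975
β_Jessop = 0.00330 / 0.01379 = 0.2393
β_Larkin = 0.02713 / 0.01379 = 1.9674
β_Renshaw = 0.02566 / 0.01379 = 1.8608
β_P = Σ w_i β_i = 0.22×1.4851 + 0.18×1.4975 + 0.21×0.2393 + 0.32×1.9674 + 0.07×1.8608 = 1.4063
MRP = 8.4% − 1.5% = 6.90%
E(R_P) = R_f + β_P × MRP = 1.5% + 1.4063 × 6.9% = 11.20%

11.20%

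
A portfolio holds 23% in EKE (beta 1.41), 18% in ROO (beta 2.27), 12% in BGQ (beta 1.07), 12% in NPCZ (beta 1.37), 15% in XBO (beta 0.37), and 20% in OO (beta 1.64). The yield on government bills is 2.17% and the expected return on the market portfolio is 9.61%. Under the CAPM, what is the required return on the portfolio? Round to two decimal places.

12.65%

β_P = Σ w_i β_i = 0.23×1.41 + 0.18×2.27 + 0.12×1.07 + 0.12×1.37 + 0.15×0.37 + 0.20×1.64 = 1.4092
MRP = 9.61% − 2.17% = 7.44%
E(R_P) = R_f + β_P × MRP = 2.17% + 1.4092 × 7.44% = 12.65%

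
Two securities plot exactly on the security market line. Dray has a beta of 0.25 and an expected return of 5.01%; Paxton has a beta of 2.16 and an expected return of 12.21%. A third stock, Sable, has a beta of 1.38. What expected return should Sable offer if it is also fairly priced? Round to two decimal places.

MRP (SML slope) = (12.21% − 5.01%) / (2.16 − 0.25) = 7.20% / 1.91 = 3.7696%
R_f (intercept) = 5.01% − 0.25 × 3.7696% = 4.0676%
E(R_Sable) = R_f + β × MRP = 4.0676% + 1.38 × 3.7696% = 9.27%

9.27%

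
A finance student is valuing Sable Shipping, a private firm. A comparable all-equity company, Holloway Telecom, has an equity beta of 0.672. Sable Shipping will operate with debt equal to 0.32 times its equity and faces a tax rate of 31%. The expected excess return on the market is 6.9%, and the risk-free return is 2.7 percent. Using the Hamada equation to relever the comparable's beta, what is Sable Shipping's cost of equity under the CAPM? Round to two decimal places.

8.36%

β_L = β_U × [1 + (1 − t)(D/E)] = 0.672 × [1 + (1 − 0.31) × 0.32]
    = 0.672 × [1 + 0.69 × 0.32] = 0.672 × 1.2208 = 0.8204
E(R) = R_f + β_L × MRP = 2.7% + 0.8204 × 6.9% = 8.36%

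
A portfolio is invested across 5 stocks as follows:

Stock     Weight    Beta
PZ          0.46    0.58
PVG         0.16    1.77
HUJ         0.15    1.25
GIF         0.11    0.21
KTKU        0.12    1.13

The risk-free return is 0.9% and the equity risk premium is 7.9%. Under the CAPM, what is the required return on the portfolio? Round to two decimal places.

β_P = Σ w_i β_i = 0.46×0.58 + 0.16×1.77 + 0.15×1.25 + 0.11×0.21 + 0.12×1.13 = 0.8962
E(R_P) = R_f + β_P × MRP = 0.9% + 0.8962 × 7.9% = 7.98%

7.98%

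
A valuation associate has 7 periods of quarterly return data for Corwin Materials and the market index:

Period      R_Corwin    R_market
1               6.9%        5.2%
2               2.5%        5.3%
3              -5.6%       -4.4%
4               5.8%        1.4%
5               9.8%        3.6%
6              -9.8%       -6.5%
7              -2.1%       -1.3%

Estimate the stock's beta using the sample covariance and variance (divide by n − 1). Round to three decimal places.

1.366

Mean R_i = (6.9 + 2.5 − 5.6 + 5.8 + 9.8 − 9.8 − 2.1) / 7 = 1.0714%
Mean R_m = (5.2 + 5.3 − 4.4 + 1.4 + 3.6 − 6.5 − 1.3) / 7 = 0.4714%
Σ(R_i − R̄_i)(R_m − R̄_m) = 180.0643  ⇒  Cov = 180.0643 / 6 = 30.0107
Σ(R_m − R̄_m)² = 131.7943  ⇒  Var(R_m) = 131.7943 / 6 = 21.9657
β = Cov / Var(R_m) = 30.0107 / 21.9657 = 1.3663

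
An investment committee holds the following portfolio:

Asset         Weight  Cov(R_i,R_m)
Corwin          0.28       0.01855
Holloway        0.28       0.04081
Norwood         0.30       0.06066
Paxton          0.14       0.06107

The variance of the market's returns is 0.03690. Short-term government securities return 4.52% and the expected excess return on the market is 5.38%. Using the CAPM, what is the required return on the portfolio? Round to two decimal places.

β_Corwin = 0.01855 / 0.03690 = 0.5027
β_Holloway = 0.04081 / 0.03690 = 1.1060
β_Norwood = 0.06066 / 0.03690 = 1.6439
β_Paxton = 0.06107 / 0.03690 = 1.6550
β_P = Σ w_i β_i = 0.28×0.5027 + 0.28×1.1060 + 0.30×1.6439 + 0.14×1.6550 = 1.1753
E(R_P) = R_f + β_P × MRP = 4.52% + 1.1753 × 5.38% = 10.84%

10.84%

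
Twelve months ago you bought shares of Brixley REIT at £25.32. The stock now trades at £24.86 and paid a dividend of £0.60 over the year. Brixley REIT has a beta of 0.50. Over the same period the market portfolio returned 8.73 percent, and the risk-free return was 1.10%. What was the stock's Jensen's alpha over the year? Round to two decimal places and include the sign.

Realised HPR = (P1 + D1 − P0) / P0 = (24.86 + 0.60 − 25.32) / 25.32 = 0.14 / 25.32 = 0.5529%
MRP = 8.73% − 1.10% = 7.63%
CAPM required = R_f + β·MRP = 1.10% + 0.50 × 7.63% = 4.9150%
α = realised − required = 0.5529% − 4.9150% = -4.36%

-4.36%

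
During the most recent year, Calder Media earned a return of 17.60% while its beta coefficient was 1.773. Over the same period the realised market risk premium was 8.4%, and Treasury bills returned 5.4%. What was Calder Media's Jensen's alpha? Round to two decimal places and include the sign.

CAPM benchmark = R_f + β(R_m − R_f) = 5.4% + 1.773 × 8.4% = 20.2932%
α = actual − benchmark = 17.60% − 20.2932% = -2.69%

-2.69%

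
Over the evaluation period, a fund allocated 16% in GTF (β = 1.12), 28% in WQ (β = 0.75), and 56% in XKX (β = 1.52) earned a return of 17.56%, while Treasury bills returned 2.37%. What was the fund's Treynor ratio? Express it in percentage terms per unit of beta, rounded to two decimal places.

β_P = 0.16×1.12 + 0.28×0.75 + 0.56×1.52 = 1.2404
Treynor = (R_P − R_f) / β_P = (17.56% − 2.37%) / 1.2404 = 15.19% / 1.2404 = 12.25%

12.25%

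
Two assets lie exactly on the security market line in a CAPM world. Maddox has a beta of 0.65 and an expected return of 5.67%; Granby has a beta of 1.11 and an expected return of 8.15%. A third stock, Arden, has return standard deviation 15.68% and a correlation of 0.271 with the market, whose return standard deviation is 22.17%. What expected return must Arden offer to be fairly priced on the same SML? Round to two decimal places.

MRP = (8.15% − 5.67%) / (1.11 − 0.65) = 5.3913%
R_f = 5.67% − 0.65 × 5.3913% = 2.1657%
β_Arden = ρ·σ_i/σ_m = 0.271 × 15.68 / 22.17 = 0.1917
E(R_Arden) = R_f + β × MRP = 2.1657% + 0.1917 × 5.3913% = 3.20%

3.20%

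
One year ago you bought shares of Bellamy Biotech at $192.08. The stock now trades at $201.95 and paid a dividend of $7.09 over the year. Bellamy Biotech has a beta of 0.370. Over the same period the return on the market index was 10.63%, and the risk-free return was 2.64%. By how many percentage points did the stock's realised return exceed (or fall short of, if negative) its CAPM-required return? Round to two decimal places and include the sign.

Realised HPR = (P1 + D1 − P0) / P0 = (201.95 + 7.09 − 192.08) / 192.08 = 16.96 / 192.08 = 8.8297%
MRP = 10.63% − 2.64% = 7.99%
CAPM required = R_f + β·MRP = 2.64% + 0.370 × 7.99% = 5.59630%
α = realised − required = 8.8297% − 5.59630% = +3.23%

+3.23%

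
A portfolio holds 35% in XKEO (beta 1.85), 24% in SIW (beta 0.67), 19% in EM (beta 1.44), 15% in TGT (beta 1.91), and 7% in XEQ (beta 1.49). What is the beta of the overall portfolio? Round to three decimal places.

β_P = Σ w_i β_i = 0.35×1.85 + 0.24×0.67 + 0.19×1.44 + 0.15×1.91 + 0.07×1.49 = 1.4727

1.473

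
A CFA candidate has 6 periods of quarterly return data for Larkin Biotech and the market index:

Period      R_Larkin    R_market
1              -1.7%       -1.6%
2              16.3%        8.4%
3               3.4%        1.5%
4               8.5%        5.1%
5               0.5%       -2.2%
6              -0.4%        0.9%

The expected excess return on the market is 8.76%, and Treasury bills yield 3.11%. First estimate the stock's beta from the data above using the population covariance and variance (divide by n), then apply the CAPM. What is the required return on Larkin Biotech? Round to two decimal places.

Mean R_i = (-1.7 + 16.3 + 3.4 + 8.5 + 0.5 − 0.4) / 6 = 4.4333%
Mean R_m = (-1.6 + 8.4 + 1.5 + 5.1 − 2.2 + 0.9) / 6 = 2.0167%
Σ(R_i − R̄_i)(R_m − R̄_m) = 132.9867  ⇒  Cov = 132.9867 / 6 = 22.1645
Σ(R_m − R̄_m)² = 82.6283  ⇒  Var(R_m) = 82.6283 / 6 = 13.7714
β = Cov / Var(R_m) = 22.1645 / 13.7714 = 1.6095
E(R) = R_f + β × MRP = 3.11% + 1.6095 × 8.76% = 17.21%

17.21%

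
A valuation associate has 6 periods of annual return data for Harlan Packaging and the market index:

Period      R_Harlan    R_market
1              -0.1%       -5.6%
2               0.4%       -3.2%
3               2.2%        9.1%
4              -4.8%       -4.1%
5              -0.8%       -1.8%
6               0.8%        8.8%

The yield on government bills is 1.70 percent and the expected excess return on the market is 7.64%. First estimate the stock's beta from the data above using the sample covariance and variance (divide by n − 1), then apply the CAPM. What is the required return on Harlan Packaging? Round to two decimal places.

Mean R_i = (-0.1 + 0.4 + 2.2 − 4.8 − 0.8 + 0.8) / 6 = -0.3833%
Mean R_m = (-5.6 − 3.2 + 9.1 − 4.1 − 1.8 + 8.8) / 6 = 0.5333%
Σ(R_i − R̄_i)(R_m − R̄_m) = 48.6867  ⇒  Cov = 48.6867 / 5 = 9.7373
Σ(R_m − R̄_m)² = 220.1933  ⇒  Var(R_m) = 220.1933 / 5 = 44.0387
β = Cov / Var(R_m) = 9.7373 / 44.0387 = 0.2211
E(R) = R_f + β × MRP = 1.70% + 0.2211 × 7.64% = 3.39%

3.39%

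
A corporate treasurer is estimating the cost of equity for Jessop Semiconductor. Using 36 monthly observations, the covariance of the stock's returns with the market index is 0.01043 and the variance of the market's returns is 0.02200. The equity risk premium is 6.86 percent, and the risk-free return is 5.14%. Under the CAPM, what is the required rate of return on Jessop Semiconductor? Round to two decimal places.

β = Cov(R_i, R_m) / Var(R_m) = 0.01043 / 0.02200 = 0.4741
E(R) = R_f + β × MRP = 5.14% + 0.4741 × 6.86% = 8.39%

8.39%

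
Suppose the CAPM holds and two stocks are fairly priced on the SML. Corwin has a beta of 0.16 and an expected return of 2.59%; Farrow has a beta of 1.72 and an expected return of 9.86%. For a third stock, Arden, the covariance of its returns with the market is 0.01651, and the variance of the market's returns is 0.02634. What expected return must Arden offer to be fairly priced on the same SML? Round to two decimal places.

4.77%

MRP = (9.86% − 2.59%) / (1.72 − 0.16) = 4.6603%
R_f = 2.59% − 0.16 × 4.6603% = 1.8444%
β_Arden = Cov / Var(R_m) = 0.01651 / 0.02634 = 0.6268
E(R_Arden) = R_f + β × MRP = 1.8444% + 0.6268 × 4.6603% = 4.77%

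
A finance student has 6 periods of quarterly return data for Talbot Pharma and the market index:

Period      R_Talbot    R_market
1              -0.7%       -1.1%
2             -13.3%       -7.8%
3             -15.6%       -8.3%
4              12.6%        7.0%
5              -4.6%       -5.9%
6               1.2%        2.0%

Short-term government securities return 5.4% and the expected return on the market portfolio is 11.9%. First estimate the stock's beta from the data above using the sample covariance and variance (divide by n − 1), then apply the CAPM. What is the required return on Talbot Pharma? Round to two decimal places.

16.04%

Mean R_i = (-0.7 − 13.3 − 15.6 + 12.6 − 4.6 + 1.2) / 6 = -3.4000%
Mean R_m = (-1.1 − 7.8 − 8.3 + 7.0 − 5.9 + 2.0) / 6 = -2.3500%
Σ(R_i − R̄_i)(R_m − R̄_m) = 303.7900  ⇒  Cov = 303.7900 / 5 = 60.7580
Σ(R_m − R̄_m)² = 185.6150  ⇒  Var(R_m) = 185.6150 / 5 = 37.1230
β = Cov / Var(R_m) = 60.7580 / 37.1230 = 1.6367
MRP = 11.9% − 5.4% = 6.50%
E(R) = R_f + β × MRP = 5.4% + 1.6367 × 6.5% = 16.04%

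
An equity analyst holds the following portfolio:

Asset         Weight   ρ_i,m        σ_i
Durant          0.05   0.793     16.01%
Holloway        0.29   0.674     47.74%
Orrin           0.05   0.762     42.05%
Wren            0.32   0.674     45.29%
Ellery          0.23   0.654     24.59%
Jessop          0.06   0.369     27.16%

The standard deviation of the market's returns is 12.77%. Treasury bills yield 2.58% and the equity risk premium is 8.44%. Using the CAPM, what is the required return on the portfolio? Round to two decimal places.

19.52%

β_Durant = 0.793 × 16.01% / 12.77% = 0.9942
β_Holloway = 0.674 × 47.74% / 12.77% = 2.5197
β_Orrin = 0.762 × 42.05% / 12.77% = 2.5092
β_Wren = 0.674 × 45.29% / 12.77% = 2.3904
β_Ellery = 0.654 × 24.59% / 12.77% = 1.2593
β_Jessop = 0.369 × 27.16% / 12.77% = 0.7848
β_P = Σ w_i β_i = 0.05×0.9942 + 0.29×2.5197 + 0.05×2.5092 + 0.32×2.3904 + 0.23×1.2593 + 0.06×0.7848 = 2.0075
E(R_P) = R_f + β_P × MRP = 2.58% + 2.0075 × 8.44% = 19.52%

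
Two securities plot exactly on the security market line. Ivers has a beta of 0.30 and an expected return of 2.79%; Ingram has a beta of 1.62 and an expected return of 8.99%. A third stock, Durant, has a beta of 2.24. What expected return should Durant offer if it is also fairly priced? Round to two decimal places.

11.90%

MRP (SML slope) = (8.99% − 2.79%) / (1.62 − 0.30) = 6.20% / 1.32 = 4.6970%
R_f (intercept) = 2.79% − 0.30 × 4.6970% = 1.3809%
E(R_Durant) = R_f + β × MRP = 1.3809% + 2.24 × 4.6970% = 11.90%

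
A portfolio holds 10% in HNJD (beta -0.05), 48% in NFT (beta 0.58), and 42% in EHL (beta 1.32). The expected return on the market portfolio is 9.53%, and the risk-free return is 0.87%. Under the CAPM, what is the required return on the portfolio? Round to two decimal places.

β_P = Σ w_i β_i = 0.10×-0.05 + 0.48×0.58 + 0.42×1.32 = 0.8278
MRP = 9.53% − 0.87% = 8.66%
E(R_P) = R_f + β_P × MRP = 0.87% + 0.8278 × 8.66% = 8.04%

8.04%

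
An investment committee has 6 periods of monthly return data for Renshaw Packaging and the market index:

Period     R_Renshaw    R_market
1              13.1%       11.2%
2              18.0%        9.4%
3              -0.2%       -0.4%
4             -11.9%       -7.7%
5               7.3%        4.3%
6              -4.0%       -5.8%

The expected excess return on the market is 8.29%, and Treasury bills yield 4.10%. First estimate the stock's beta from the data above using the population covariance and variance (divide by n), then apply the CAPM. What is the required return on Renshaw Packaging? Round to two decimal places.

15.54%

Mean R_i = (13.1 + 18.0 − 0.2 − 11.9 + 7.3 − 4.0) / 6 = 3.7167%
Mean R_m = (11.2 + 9.4 − 0.4 − 7.7 + 4.3 − 5.8) / 6 = 1.8333%
Σ(R_i − R̄_i)(R_m − R̄_m) = 421.3367  ⇒  Cov = 421.3367 / 6 = 70.2228
Σ(R_m − R̄_m)² = 305.2133  ⇒  Var(R_m) = 305.2133 / 6 = 50.8689
β = Cov / Var(R_m) = 70.2228 / 50.8689 = 1.3805
E(R) = R_f + β × MRP = 4.10% + 1.3805 × 8.29% = 15.54%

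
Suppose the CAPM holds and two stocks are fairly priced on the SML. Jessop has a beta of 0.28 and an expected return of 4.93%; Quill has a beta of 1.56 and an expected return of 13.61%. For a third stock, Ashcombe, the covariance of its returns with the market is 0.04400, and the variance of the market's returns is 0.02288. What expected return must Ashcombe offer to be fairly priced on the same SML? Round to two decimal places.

16.07%

MRP = (13.61% − 4.93%) / (1.56 − 0.28) = 6.7813%
R_f = 4.93% − 0.28 × 6.7813% = 3.0312%
β_Ashcombe = Cov / Var(R_m) = 0.04400 / 0.02288 = 1.9231
E(R_Ashcombe) = R_f + β × MRP = 3.0312% + 1.9231 × 6.7813% = 16.07%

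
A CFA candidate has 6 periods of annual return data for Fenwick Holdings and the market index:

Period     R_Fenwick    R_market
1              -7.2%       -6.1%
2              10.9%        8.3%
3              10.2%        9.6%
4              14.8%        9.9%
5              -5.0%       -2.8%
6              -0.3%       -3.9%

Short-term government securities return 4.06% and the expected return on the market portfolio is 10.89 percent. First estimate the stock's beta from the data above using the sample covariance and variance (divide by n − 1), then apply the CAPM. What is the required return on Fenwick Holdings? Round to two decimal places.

Mean R_i = (-7.2 + 10.9 + 10.2 + 14.8 − 5.0 − 0.3) / 6 = 3.9000%
Mean R_m = (-6.1 + 8.3 + 9.6 + 9.9 − 2.8 − 3.9) / 6 = 2.5000%
Σ(R_i − R̄_i)(R_m − R̄_m) = 335.5000  ⇒  Cov = 335.5000 / 5 = 67.1000
Σ(R_m − R̄_m)² = 281.8200  ⇒  Var(R_m) = 281.8200 / 5 = 56.3640
β = Cov / Var(R_m) = 67.1000 / 56.3640 = 1.1905
MRP = 10.89% − 4.06% = 6.83%
E(R) = R_f + β × MRP = 4.06% + 1.1905 × 6.83% = 12.19%

12.19%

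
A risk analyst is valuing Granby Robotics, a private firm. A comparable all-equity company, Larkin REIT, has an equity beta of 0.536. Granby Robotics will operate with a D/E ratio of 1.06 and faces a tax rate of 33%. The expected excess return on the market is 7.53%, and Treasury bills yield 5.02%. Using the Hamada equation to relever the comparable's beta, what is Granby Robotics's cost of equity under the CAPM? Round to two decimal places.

11.92%

β_L = β_U × [1 + (1 − t)(D/E)] = 0.536 × [1 + (1 − 0.33) × 1.06]
    = 0.536 × [1 + 0.67 × 1.06] = 0.536 × 1.7102 = 0.9167
E(R) = R_f + β_L × MRP = 5.02% + 0.9167 × 7.53% = 11.92%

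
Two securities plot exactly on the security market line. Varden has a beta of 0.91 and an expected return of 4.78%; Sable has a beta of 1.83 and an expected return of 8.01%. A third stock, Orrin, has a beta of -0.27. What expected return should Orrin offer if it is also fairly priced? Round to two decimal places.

0.64%

MRP (SML slope) = (8.01% − 4.78%) / (1.83 − 0.91) = 3.23% / 0.92 = 3.5109%
R_f (intercept) = 4.78% − 0.91 × 3.5109% = 1.5851%
E(R_Orrin) = R_f + β × MRP = 1.5851% + -0.27 × 3.5109% = 0.64%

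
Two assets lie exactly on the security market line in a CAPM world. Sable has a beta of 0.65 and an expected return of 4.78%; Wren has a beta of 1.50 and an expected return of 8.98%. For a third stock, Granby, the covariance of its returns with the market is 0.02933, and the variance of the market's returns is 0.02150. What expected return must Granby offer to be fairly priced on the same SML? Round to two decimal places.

MRP = (8.98% − 4.78%) / (1.50 − 0.65) = 4.9412%
R_f = 4.78% − 0.65 × 4.9412% = 1.5682%
β_Granby = Cov / Var(R_m) = 0.02933 / 0.02150 = 1.3642
E(R_Granby) = R_f + β × MRP = 1.5682% + 1.3642 × 4.9412% = 8.31%

8.31%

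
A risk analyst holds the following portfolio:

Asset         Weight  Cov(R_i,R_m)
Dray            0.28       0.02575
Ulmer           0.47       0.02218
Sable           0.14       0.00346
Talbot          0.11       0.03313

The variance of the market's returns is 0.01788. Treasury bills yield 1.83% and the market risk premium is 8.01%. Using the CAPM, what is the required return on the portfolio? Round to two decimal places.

11.58%

β_Dray = 0.02575 / 0.01788 = 1.4402
β_Ulmer = 0.02218 / 0.01788 = 1.2405
β_Sable = 0.00346 / 0.01788 = 0.1935
β_Talbot = 0.03313 / 0.01788 = 1.8529
β_P = Σ w_i β_i = 0.28×1.4402 + 0.47×1.2405 + 0.14×0.1935 + 0.11×1.8529 = 1.2172
E(R_P) = R_f + β_P × MRP = 1.83% + 1.2172 × 8.01% = 11.58%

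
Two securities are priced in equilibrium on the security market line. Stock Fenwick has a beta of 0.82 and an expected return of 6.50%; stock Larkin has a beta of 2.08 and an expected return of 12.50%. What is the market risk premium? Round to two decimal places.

4.76%

Both satisfy E(R) = R_f + β·MRP, so the slope of the SML is
MRP = (12.50% − 6.50%) / (2.08 − 0.82) = 6.00% / 1.26 = 4.7619%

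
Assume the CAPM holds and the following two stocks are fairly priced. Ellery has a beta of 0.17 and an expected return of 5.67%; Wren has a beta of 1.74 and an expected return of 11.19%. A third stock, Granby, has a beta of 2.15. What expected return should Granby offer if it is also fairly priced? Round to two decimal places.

MRP (SML slope) = (11.19% − 5.67%) / (1.74 − 0.17) = 5.52% / 1.57 = 3.5159%
R_f (intercept) = 5.67% − 0.17 × 3.5159% = 5.0723%
E(R_Granby) = R_f + β × MRP = 5.0723% + 2.15 × 3.5159% = 12.63%

12.63%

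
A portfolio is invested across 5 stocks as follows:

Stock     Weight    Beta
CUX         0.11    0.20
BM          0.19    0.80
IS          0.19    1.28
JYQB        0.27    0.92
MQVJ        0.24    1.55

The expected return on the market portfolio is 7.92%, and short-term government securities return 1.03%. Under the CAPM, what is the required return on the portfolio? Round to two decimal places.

β_P = Σ w_i β_i = 0.11×0.20 + 0.19×0.80 + 0.19×1.28 + 0.27×0.92 + 0.24×1.55 = 1.0376
MRP = 7.92% − 1.03% = 6.89%
E(R_P) = R_f + β_P × MRP = 1.03% + 1.0376 × 6.89% = 8.18%

8.18%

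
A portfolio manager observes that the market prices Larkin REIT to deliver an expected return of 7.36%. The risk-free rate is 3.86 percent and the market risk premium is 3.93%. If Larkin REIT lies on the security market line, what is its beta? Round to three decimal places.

0.891

β = (E(R) − R_f) / MRP = (7.36% − 3.86%) / 3.93% = 3.50% / 3.93% = 0.891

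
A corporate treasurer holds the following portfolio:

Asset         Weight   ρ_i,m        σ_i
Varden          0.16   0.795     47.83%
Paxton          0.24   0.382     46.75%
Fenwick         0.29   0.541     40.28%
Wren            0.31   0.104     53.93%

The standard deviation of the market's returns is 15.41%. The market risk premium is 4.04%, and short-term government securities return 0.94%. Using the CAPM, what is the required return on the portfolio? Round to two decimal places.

5.77%

β_Varden = 0.795 × 47.83% / 15.41% = 2.4675
β_Paxton = 0.382 × 46.75% / 15.41% = 1.1589
β_Fenwick = 0.541 × 40.28% / 15.41% = 1.4141
β_Wren = 0.104 × 53.93% / 15.41% = 0.3640
β_P = Σ w_i β_i = 0.16×2.4675 + 0.24×1.1589 + 0.29×1.4141 + 0.31×0.3640 = 1.1959
E(R_P) = R_f + β_P × MRP = 0.94% + 1.1959 × 4.04% = 5.77%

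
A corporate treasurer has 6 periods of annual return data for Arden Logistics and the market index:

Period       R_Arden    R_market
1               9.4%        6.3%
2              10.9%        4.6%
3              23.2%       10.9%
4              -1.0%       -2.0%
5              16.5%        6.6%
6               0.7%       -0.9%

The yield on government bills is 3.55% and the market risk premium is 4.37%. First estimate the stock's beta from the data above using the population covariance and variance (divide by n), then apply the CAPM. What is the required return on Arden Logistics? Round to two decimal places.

Mean R_i = (9.4 + 10.9 + 23.2 − 1.0 + 16.5 + 0.7) / 6 = 9.9500%
Mean R_m = (6.3 + 4.6 + 10.9 − 2.0 + 6.6 − 0.9) / 6 = 4.2500%
Σ(R_i − R̄_i)(R_m − R̄_m) = 218.7850  ⇒  Cov = 218.7850 / 6 = 36.4642
Σ(R_m − R̄_m)² = 119.6550  ⇒  Var(R_m) = 119.6550 / 6 = 19.9425
β = Cov / Var(R_m) = 36.4642 / 19.9425 = 1.8285
E(R) = R_f + β × MRP = 3.55% + 1.8285 × 4.37% = 11.54%

11.54%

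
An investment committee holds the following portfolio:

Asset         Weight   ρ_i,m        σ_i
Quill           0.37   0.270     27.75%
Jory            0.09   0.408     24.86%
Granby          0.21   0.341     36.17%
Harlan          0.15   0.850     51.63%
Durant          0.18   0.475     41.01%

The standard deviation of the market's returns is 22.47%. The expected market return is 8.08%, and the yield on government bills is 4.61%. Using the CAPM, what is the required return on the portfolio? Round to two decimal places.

β_Quill = 0.270 × 27.75% / 22.47% = 0.3334
β_Jory = 0.408 × 24.86% / 22.47% = 0.4514
β_Granby = 0.341 × 36.17% / 22.47% = 0.5489
β_Harlan = 0.850 × 51.63% / 22.47% = 1.9531
β_Durant = 0.475 × 41.01% / 22.47% = 0.8669
β_P = Σ w_i β_i = 0.37×0.3334 + 0.09×0.4514 + 0.21×0.5489 + 0.15×1.9531 + 0.18×0.8669 = 0.7283
MRP = 8.08% − 4.61% = 3.47%
E(R_P) = R_f + β_P × MRP = 4.61% + 0.7283 × 3.47% = 7.14%

7.14%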